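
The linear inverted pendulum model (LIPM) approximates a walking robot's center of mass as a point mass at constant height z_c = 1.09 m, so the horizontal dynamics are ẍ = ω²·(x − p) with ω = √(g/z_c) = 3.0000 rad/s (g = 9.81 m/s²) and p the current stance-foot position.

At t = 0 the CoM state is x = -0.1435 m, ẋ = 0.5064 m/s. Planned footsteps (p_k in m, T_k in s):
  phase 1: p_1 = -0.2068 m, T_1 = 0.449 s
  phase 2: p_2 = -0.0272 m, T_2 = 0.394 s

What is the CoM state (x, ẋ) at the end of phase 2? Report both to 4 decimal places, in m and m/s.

x = 1.1036, ẋ = 3.5829

phase 1: p=-0.2068, T=0.449, ωT=1.347000, cosh=2.052945, sinh=1.792926; start (x,ẋ)=(-0.143500, 0.506400) → end (x,ẋ)=(0.225797, 1.380088)
phase 2: p=-0.0272, T=0.394, ωT=1.182000, cosh=1.783777, sinh=1.477112; start (x,ẋ)=(0.225797, 1.380088) → end (x,ẋ)=(1.103606, 3.582885)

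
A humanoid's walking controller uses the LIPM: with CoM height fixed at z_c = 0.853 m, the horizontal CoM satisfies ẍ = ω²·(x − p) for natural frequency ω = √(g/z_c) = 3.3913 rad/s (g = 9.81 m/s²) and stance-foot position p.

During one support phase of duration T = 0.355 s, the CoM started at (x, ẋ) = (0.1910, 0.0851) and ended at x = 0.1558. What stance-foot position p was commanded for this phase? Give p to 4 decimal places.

ωT = 3.3913·0.355 = 1.203912; cosh(ωT) = 1.816574, sinh(ωT) = 1.516555
x(T) = p + (x₀−p)·cosh(ωT) + (ẋ₀/ω)·sinh(ωT) ⇒ p·(1 − cosh) = x(T) − x₀·cosh − (ẋ₀/ω)·sinh
numerator   = 0.1558 − (0.1910)·1.816574 − (0.0851/3.3913)·1.516555 = -0.229221
denominator = 1 − 1.816574 = -0.816574
p = -0.229221 / -0.816574 = 0.2807

p = 0.2807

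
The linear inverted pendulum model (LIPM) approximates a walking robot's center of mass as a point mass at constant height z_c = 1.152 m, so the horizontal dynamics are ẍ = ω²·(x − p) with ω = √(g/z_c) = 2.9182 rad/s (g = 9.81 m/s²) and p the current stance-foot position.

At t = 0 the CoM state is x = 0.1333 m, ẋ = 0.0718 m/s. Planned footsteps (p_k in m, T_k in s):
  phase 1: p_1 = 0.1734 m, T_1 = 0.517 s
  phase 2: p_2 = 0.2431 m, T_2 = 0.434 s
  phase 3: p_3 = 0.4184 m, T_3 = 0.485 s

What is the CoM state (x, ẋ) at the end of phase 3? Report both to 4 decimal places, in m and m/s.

phase 1: p=0.1734, T=0.517, ωT=1.508709, cosh=2.371044, sinh=2.149849; start (x,ẋ)=(0.133300, 0.071800) → end (x,ẋ)=(0.131216, -0.081334)
phase 2: p=0.2431, T=0.434, ωT=1.266499, cosh=1.915112, sinh=1.633295; start (x,ẋ)=(0.131216, -0.081334) → end (x,ẋ)=(-0.016692, -0.689032)
phase 3: p=0.4184, T=0.485, ωT=1.415327, cosh=2.180339, sinh=1.937493; start (x,ẋ)=(-0.016692, -0.689032) → end (x,ẋ)=(-0.987719, -3.962328)

x = -0.9877, ẋ = -3.9623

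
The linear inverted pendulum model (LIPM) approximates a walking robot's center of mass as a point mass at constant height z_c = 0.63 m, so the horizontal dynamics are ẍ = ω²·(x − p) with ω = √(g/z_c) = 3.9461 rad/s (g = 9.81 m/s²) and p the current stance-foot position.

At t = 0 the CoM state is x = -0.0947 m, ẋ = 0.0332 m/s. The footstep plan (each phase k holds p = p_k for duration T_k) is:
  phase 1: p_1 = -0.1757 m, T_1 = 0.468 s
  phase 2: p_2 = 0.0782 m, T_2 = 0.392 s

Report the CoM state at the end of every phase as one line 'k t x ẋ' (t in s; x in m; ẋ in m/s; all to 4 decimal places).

1 0.4680 0.1134 1.0958
2 0.8600 0.7872 3.0017

phase 1: p=-0.1757, T=0.468, ωT=1.846775, cosh=3.248543, sinh=3.090798; start (x,ẋ)=(-0.094700, 0.033200) → end (x,ẋ)=(0.113436, 1.095776)
phase 2: p=0.0782, T=0.392, ωT=1.546871, cosh=2.454833, sinh=2.241919; start (x,ẋ)=(0.113436, 1.095776) → end (x,ẋ)=(0.787248, 3.001674)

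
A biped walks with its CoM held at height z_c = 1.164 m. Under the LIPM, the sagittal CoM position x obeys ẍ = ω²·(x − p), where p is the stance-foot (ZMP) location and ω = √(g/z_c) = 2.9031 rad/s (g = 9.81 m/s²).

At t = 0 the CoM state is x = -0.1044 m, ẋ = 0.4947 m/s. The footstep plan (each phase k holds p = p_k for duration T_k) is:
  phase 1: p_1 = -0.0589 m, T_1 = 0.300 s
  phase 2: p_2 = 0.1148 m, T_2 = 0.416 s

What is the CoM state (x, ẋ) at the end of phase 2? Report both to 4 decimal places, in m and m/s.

phase 1: p=-0.0589, T=0.300, ωT=0.870930, cosh=1.403847, sinh=0.985285; start (x,ẋ)=(-0.104400, 0.494700) → end (x,ẋ)=(0.045121, 0.564336)
phase 2: p=0.1148, T=0.416, ωT=1.207690, cosh=1.822316, sinh=1.523429; start (x,ẋ)=(0.045121, 0.564336) → end (x,ẋ)=(0.283964, 0.720233)

x = 0.2840, ẋ = 0.7202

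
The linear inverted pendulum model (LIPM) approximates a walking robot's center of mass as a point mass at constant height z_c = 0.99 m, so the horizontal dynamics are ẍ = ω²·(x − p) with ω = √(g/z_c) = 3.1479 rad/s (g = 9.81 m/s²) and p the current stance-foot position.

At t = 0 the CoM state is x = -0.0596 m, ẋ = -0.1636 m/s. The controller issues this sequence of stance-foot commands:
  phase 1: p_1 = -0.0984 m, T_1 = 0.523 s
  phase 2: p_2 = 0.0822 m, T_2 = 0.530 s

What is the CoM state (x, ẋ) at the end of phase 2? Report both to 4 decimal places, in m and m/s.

phase 1: p=-0.0984, T=0.523, ωT=1.646352, cosh=2.690385, sinh=2.497633; start (x,ẋ)=(-0.059600, -0.163600) → end (x,ẋ)=(-0.123818, -0.135090)
phase 2: p=0.0822, T=0.530, ωT=1.668387, cosh=2.746079, sinh=2.557528; start (x,ẋ)=(-0.123818, -0.135090) → end (x,ẋ)=(-0.593296, -2.029585)

x = -0.5933, ẋ = -2.0296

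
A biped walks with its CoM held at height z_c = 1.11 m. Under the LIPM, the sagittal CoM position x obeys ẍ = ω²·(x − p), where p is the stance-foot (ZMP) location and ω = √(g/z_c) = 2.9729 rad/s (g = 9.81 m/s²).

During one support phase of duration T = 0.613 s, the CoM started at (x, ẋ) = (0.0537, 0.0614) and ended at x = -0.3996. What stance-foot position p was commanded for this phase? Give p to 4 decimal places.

ωT = 2.9729·0.613 = 1.822388; cosh(ωT) = 3.174126, sinh(ωT) = 3.012487
x(T) = p + (x₀−p)·cosh(ωT) + (ẋ₀/ω)·sinh(ωT) ⇒ p·(1 − cosh) = x(T) − x₀·cosh − (ẋ₀/ω)·sinh
numerator   = -0.3996 − (0.0537)·3.174126 − (0.0614/2.9729)·3.012487 = -0.632268
denominator = 1 − 3.174126 = -2.174126
p = -0.632268 / -2.174126 = 0.2908

p = 0.2908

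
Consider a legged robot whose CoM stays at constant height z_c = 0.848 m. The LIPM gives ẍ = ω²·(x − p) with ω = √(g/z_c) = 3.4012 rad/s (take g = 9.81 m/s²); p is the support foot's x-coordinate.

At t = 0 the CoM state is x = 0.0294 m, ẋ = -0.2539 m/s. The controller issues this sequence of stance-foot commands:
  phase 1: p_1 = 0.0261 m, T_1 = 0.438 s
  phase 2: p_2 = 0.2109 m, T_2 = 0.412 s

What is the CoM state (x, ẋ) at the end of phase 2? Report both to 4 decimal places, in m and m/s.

x = -0.8274, ẋ = -3.3915

phase 1: p=0.0261, T=0.438, ωT=1.489726, cosh=2.330656, sinh=2.105222; start (x,ẋ)=(0.029400, -0.253900) → end (x,ẋ)=(-0.123364, -0.568125)
phase 2: p=0.2109, T=0.412, ωT=1.401294, cosh=2.153365, sinh=1.907087; start (x,ẋ)=(-0.123364, -0.568125) → end (x,ẋ)=(-0.827446, -3.391544)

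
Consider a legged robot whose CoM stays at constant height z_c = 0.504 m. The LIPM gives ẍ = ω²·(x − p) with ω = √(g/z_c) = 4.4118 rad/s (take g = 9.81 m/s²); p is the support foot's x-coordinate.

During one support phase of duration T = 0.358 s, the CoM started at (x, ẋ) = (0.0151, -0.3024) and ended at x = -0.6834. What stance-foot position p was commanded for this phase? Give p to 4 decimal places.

ωT = 4.4118·0.358 = 1.579424; cosh(ωT) = 2.529128, sinh(ωT) = 2.323034
x(T) = p + (x₀−p)·cosh(ωT) + (ẋ₀/ω)·sinh(ωT) ⇒ p·(1 − cosh) = x(T) − x₀·cosh − (ẋ₀/ω)·sinh
numerator   = -0.6834 − (0.0151)·2.529128 − (-0.3024/4.4118)·2.323034 = -0.562361
denominator = 1 − 2.529128 = -1.529128
p = -0.562361 / -1.529128 = 0.3678

p = 0.3678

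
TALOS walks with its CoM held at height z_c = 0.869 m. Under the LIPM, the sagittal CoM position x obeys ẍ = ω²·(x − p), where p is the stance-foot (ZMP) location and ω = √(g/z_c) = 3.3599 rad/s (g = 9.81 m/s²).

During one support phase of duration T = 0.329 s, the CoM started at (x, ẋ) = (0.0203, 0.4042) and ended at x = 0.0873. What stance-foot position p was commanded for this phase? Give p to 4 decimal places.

p = 0.1605

ωT = 3.3599·0.329 = 1.105407; cosh(ωT) = 1.675765, sinh(ωT) = 1.344689
x(T) = p + (x₀−p)·cosh(ωT) + (ẋ₀/ω)·sinh(ωT) ⇒ p·(1 − cosh) = x(T) − x₀·cosh − (ẋ₀/ω)·sinh
numerator   = 0.0873 − (0.0203)·1.675765 − (0.4042/3.3599)·1.344689 = -0.108486
denominator = 1 − 1.675765 = -0.675765
p = -0.108486 / -0.675765 = 0.1605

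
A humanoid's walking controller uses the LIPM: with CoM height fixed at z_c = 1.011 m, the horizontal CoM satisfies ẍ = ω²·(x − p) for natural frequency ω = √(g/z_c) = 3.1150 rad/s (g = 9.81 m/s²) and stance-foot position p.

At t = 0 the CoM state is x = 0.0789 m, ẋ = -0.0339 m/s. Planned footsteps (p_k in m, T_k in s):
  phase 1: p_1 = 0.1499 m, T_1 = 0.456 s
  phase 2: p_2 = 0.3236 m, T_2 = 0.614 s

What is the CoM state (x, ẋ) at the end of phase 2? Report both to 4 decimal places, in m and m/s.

x = -1.4257, ẋ = -5.3624

phase 1: p=0.1499, T=0.456, ωT=1.420440, cosh=2.190274, sinh=1.948667; start (x,ẋ)=(0.078900, -0.033900) → end (x,ẋ)=(-0.026816, -0.505227)
phase 2: p=0.3236, T=0.614, ωT=1.912610, cosh=3.459216, sinh=3.311521; start (x,ẋ)=(-0.026816, -0.505227) → end (x,ẋ)=(-1.425668, -5.362372)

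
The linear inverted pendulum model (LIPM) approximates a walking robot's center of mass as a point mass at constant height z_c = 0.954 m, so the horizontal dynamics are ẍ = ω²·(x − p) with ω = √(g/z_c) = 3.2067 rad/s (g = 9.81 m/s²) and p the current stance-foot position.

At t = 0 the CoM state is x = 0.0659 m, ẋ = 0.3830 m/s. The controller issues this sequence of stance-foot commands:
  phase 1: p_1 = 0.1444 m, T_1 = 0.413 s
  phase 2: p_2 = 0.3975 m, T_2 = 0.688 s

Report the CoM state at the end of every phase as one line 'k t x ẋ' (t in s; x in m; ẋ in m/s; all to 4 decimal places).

phase 1: p=0.1444, T=0.413, ωT=1.324367, cosh=2.012888, sinh=1.746917; start (x,ẋ)=(0.065900, 0.383000) → end (x,ẋ)=(0.195036, 0.331192)
phase 2: p=0.3975, T=0.688, ωT=2.206210, cosh=4.595673, sinh=4.485556; start (x,ẋ)=(0.195036, 0.331192) → end (x,ẋ)=(-0.069687, -1.390165)

1 0.4130 0.1950 0.3312
2 1.1010 -0.0697 -1.3902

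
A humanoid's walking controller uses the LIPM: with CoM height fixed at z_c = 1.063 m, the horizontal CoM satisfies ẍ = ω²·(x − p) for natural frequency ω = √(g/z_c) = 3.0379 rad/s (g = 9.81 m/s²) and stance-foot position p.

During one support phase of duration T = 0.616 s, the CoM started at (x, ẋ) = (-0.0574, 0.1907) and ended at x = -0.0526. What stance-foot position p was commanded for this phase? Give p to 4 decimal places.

ωT = 3.0379·0.616 = 1.871346; cosh(ωT) = 3.325477, sinh(ωT) = 3.171561
x(T) = p + (x₀−p)·cosh(ωT) + (ẋ₀/ω)·sinh(ωT) ⇒ p·(1 − cosh) = x(T) − x₀·cosh − (ẋ₀/ω)·sinh
numerator   = -0.0526 − (-0.0574)·3.325477 − (0.1907/3.0379)·3.171561 = -0.060808
denominator = 1 − 3.325477 = -2.325477
p = -0.060808 / -2.325477 = 0.0261

p = 0.0261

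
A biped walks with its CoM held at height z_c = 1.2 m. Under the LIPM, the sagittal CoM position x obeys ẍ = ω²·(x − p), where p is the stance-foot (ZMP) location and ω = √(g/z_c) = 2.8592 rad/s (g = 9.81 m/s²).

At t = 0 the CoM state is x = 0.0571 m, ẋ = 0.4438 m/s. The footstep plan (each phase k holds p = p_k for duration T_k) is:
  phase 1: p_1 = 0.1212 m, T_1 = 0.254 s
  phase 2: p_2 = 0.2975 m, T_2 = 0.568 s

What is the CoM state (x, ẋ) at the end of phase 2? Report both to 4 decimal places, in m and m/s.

x = 0.3003, ẋ = 0.1671

phase 1: p=0.1212, T=0.254, ωT=0.726237, cosh=1.275506, sinh=0.791780; start (x,ẋ)=(0.057100, 0.443800) → end (x,ẋ)=(0.162339, 0.420956)
phase 2: p=0.2975, T=0.568, ωT=1.624026, cosh=2.635288, sinh=2.438185; start (x,ẋ)=(0.162339, 0.420956) → end (x,ẋ)=(0.300282, 0.167098)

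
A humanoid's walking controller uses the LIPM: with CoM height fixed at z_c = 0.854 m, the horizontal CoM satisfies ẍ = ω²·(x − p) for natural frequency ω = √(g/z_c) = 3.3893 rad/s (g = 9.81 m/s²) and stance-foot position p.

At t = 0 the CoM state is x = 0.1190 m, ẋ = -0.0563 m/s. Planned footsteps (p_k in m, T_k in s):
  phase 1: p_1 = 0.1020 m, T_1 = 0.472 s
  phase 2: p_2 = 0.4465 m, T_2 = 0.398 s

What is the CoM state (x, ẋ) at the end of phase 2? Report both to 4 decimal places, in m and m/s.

x = -0.2573, ẋ = -2.0885

phase 1: p=0.1020, T=0.472, ωT=1.599750, cosh=2.576870, sinh=2.374923; start (x,ẋ)=(0.119000, -0.056300) → end (x,ẋ)=(0.106357, -0.008239)
phase 2: p=0.4465, T=0.398, ωT=1.348941, cosh=2.056430, sinh=1.796915; start (x,ẋ)=(0.106357, -0.008239) → end (x,ẋ)=(-0.257349, -2.088512)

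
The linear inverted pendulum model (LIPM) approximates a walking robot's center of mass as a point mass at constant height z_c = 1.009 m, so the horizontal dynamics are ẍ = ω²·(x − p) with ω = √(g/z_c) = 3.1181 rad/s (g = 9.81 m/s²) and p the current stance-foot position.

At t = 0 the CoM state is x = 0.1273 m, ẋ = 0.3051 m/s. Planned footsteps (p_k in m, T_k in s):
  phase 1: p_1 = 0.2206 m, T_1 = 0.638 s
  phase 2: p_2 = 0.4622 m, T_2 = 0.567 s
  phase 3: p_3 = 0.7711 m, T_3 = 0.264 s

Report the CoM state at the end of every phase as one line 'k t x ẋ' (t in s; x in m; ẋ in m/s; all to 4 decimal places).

1 0.6380 0.2242 0.0926
2 1.2050 -0.1710 -1.8319
3 1.4690 -1.0488 -5.1891

phase 1: p=0.2206, T=0.638, ωT=1.989348, cosh=3.723774, sinh=3.586990; start (x,ẋ)=(0.127300, 0.305100) → end (x,ẋ)=(0.224152, 0.092601)
phase 2: p=0.4622, T=0.567, ωT=1.767963, cosh=3.014793, sinh=2.844112; start (x,ẋ)=(0.224152, 0.092601) → end (x,ẋ)=(-0.171002, -1.831892)
phase 3: p=0.7711, T=0.264, ωT=0.823178, cosh=1.358381, sinh=0.919347; start (x,ẋ)=(-0.171002, -1.831892) → end (x,ẋ)=(-1.048752, -5.189051)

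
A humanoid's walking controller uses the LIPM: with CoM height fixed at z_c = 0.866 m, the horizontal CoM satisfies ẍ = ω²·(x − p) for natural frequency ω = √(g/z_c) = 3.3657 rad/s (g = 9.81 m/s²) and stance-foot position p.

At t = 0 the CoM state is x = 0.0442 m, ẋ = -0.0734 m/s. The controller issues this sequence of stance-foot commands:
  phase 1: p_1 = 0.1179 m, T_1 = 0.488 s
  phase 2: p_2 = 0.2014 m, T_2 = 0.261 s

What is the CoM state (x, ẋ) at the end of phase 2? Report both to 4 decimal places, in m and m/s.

phase 1: p=0.1179, T=0.488, ωT=1.642462, cosh=2.680689, sinh=2.487186; start (x,ẋ)=(0.044200, -0.073400) → end (x,ẋ)=(-0.133908, -0.813714)
phase 2: p=0.2014, T=0.261, ωT=0.878448, cosh=1.411294, sinh=0.995866; start (x,ẋ)=(-0.133908, -0.813714) → end (x,ẋ)=(-0.512585, -2.272271)

x = -0.5126, ẋ = -2.2723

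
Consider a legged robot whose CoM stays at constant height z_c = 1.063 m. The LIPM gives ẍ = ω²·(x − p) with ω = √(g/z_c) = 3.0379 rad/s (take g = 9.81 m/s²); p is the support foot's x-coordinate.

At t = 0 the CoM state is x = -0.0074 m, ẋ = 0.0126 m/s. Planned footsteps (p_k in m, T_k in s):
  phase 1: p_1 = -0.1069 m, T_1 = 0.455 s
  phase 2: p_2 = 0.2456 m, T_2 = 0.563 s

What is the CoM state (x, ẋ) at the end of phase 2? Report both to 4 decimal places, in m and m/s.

x = 0.3830, ẋ = 0.5978

phase 1: p=-0.1069, T=0.455, ωT=1.382245, cosh=2.117424, sinh=1.866409; start (x,ẋ)=(-0.007400, 0.012600) → end (x,ẋ)=(0.111525, 0.590841)
phase 2: p=0.2456, T=0.563, ωT=1.710338, cosh=2.855817, sinh=2.675012; start (x,ẋ)=(0.111525, 0.590841) → end (x,ẋ)=(0.382969, 0.597783)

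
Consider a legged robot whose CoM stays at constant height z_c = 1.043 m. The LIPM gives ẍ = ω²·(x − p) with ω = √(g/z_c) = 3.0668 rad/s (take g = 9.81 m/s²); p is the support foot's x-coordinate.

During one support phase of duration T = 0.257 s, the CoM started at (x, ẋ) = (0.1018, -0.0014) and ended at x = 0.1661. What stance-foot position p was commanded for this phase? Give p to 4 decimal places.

p = -0.0960

ωT = 3.0668·0.257 = 0.788168; cosh(ωT) = 1.327020, sinh(ωT) = 0.872343
x(T) = p + (x₀−p)·cosh(ωT) + (ẋ₀/ω)·sinh(ωT) ⇒ p·(1 − cosh) = x(T) − x₀·cosh − (ẋ₀/ω)·sinh
numerator   = 0.1661 − (0.1018)·1.327020 − (-0.0014/3.0668)·0.872343 = 0.031408
denominator = 1 − 1.327020 = -0.327020
p = 0.031408 / -0.327020 = -0.0960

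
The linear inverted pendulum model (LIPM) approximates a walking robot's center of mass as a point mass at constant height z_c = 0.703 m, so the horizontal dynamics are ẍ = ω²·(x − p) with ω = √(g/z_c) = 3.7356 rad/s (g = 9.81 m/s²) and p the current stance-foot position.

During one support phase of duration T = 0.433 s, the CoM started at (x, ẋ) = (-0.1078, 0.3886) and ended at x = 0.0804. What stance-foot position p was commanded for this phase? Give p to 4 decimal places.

ωT = 3.7356·0.433 = 1.617515; cosh(ωT) = 2.619470, sinh(ωT) = 2.421078
x(T) = p + (x₀−p)·cosh(ωT) + (ẋ₀/ω)·sinh(ωT) ⇒ p·(1 − cosh) = x(T) − x₀·cosh − (ẋ₀/ω)·sinh
numerator   = 0.0804 − (-0.1078)·2.619470 − (0.3886/3.7356)·2.421078 = 0.110923
denominator = 1 − 2.619470 = -1.619470
p = 0.110923 / -1.619470 = -0.0685

p = -0.0685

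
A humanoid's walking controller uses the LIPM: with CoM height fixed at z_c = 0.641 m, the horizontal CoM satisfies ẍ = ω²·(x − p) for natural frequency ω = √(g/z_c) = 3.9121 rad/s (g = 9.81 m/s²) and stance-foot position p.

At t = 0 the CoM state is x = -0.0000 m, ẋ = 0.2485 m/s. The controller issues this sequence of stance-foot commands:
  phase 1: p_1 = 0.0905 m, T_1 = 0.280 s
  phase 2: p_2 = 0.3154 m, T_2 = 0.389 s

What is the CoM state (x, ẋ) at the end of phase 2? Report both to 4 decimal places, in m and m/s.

phase 1: p=0.0905, T=0.280, ωT=1.095388, cosh=1.662376, sinh=1.327966; start (x,ẋ)=(-0.000000, 0.248500) → end (x,ẋ)=(0.024409, -0.057059)
phase 2: p=0.3154, T=0.389, ωT=1.521807, cosh=2.399406, sinh=2.181089; start (x,ẋ)=(0.024409, -0.057059) → end (x,ẋ)=(-0.414619, -2.619833)

x = -0.4146, ẋ = -2.6198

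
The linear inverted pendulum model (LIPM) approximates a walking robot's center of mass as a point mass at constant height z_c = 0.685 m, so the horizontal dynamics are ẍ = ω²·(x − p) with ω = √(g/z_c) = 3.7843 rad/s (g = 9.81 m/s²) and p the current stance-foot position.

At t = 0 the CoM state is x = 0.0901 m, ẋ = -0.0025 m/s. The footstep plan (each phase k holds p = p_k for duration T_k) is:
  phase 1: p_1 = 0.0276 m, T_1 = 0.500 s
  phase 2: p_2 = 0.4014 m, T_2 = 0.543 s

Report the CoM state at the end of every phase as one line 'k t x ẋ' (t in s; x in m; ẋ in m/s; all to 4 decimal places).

phase 1: p=0.0276, T=0.500, ωT=1.892150, cosh=3.392181, sinh=3.241434; start (x,ẋ)=(0.090100, -0.002500) → end (x,ẋ)=(0.237470, 0.758179)
phase 2: p=0.4014, T=0.543, ωT=2.054875, cosh=3.966985, sinh=3.838876; start (x,ẋ)=(0.237470, 0.758179) → end (x,ẋ)=(0.520206, 0.626200)

1 0.5000 0.2375 0.7582
2 1.0430 0.5202 0.6262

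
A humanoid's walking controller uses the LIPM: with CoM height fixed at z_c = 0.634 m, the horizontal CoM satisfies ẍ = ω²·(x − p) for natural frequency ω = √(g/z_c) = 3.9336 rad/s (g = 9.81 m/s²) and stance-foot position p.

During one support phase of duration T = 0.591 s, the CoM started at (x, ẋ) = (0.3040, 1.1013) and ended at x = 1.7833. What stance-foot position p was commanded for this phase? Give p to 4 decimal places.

p = 0.2892

ωT = 3.9336·0.591 = 2.324758; cosh(ωT) = 5.161004, sinh(ωT) = 5.063197
x(T) = p + (x₀−p)·cosh(ωT) + (ẋ₀/ω)·sinh(ωT) ⇒ p·(1 − cosh) = x(T) − x₀·cosh − (ẋ₀/ω)·sinh
numerator   = 1.7833 − (0.3040)·5.161004 − (1.1013/3.9336)·5.063197 = -1.203201
denominator = 1 − 5.161004 = -4.161004
p = -1.203201 / -4.161004 = 0.2892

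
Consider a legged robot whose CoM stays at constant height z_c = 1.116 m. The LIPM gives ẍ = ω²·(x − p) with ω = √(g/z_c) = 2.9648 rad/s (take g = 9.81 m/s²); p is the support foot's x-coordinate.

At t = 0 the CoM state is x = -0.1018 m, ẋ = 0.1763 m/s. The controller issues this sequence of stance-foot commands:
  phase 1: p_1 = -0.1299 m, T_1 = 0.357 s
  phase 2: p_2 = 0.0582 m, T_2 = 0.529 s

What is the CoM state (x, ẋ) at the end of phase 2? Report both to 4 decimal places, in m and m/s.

x = 0.1916, ẋ = 0.5185

phase 1: p=-0.1299, T=0.357, ωT=1.058434, cosh=1.614426, sinh=1.267427; start (x,ẋ)=(-0.101800, 0.176300) → end (x,ẋ)=(-0.009168, 0.390214)
phase 2: p=0.0582, T=0.529, ωT=1.568379, cosh=2.503623, sinh=2.295241; start (x,ẋ)=(-0.009168, 0.390214) → end (x,ẋ)=(0.191626, 0.518515)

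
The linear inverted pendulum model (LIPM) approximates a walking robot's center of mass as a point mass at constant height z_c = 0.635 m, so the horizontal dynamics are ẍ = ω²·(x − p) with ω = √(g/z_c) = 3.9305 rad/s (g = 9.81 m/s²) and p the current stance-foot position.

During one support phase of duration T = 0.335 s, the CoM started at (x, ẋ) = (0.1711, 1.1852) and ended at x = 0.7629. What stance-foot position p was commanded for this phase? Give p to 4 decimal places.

p = 0.1014

ωT = 3.9305·0.335 = 1.316717; cosh(ωT) = 1.999584, sinh(ωT) = 1.731570
x(T) = p + (x₀−p)·cosh(ωT) + (ẋ₀/ω)·sinh(ωT) ⇒ p·(1 − cosh) = x(T) − x₀·cosh − (ẋ₀/ω)·sinh
numerator   = 0.7629 − (0.1711)·1.999584 − (1.1852/3.9305)·1.731570 = -0.101365
denominator = 1 − 1.999584 = -0.999584
p = -0.101365 / -0.999584 = 0.1014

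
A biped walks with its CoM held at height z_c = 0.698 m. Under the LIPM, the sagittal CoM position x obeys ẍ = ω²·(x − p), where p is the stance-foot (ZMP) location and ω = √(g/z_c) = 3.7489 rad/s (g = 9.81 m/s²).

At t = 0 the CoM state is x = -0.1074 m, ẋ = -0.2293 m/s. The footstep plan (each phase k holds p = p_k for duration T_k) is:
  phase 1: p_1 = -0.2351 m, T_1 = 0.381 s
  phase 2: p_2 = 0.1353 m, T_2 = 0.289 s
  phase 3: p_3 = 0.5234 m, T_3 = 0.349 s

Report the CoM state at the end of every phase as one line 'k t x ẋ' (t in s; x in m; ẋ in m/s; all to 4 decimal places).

1 0.3810 -0.0737 0.4354
2 0.6700 -0.0569 -0.3079
3 1.0190 -0.7694 -4.3419

phase 1: p=-0.2351, T=0.381, ωT=1.428331, cosh=2.205720, sinh=1.966011; start (x,ẋ)=(-0.107400, -0.229300) → end (x,ẋ)=(-0.073680, 0.435426)
phase 2: p=0.1353, T=0.289, ωT=1.083432, cosh=1.646618, sinh=1.308186; start (x,ẋ)=(-0.073680, 0.435426) → end (x,ẋ)=(-0.056867, -0.307911)
phase 3: p=0.5234, T=0.349, ωT=1.308366, cosh=1.985192, sinh=1.714931; start (x,ẋ)=(-0.056867, -0.307911) → end (x,ẋ)=(-0.769396, -4.341863)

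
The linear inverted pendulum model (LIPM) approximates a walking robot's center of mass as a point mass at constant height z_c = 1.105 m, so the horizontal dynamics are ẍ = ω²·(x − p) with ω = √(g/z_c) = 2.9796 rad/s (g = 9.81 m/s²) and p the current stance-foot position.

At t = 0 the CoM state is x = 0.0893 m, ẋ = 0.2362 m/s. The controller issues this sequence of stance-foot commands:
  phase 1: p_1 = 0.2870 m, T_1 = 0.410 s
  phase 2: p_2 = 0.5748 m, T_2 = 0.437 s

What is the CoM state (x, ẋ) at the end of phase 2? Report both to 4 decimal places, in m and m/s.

phase 1: p=0.2870, T=0.410, ωT=1.221636, cosh=1.843741, sinh=1.548993; start (x,ẋ)=(0.089300, 0.236200) → end (x,ẋ)=(0.045285, -0.476969)
phase 2: p=0.5748, T=0.437, ωT=1.302085, cosh=1.974460, sinh=1.702496; start (x,ẋ)=(0.045285, -0.476969) → end (x,ẋ)=(-0.743239, -3.627858)

x = -0.7432, ẋ = -3.6279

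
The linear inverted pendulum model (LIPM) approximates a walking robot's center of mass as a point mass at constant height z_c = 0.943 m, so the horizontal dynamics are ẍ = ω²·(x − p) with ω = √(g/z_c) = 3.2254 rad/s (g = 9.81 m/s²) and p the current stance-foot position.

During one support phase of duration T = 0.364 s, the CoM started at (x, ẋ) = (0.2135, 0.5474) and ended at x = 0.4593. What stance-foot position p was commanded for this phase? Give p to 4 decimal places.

p = 0.2167

ωT = 3.2254·0.364 = 1.174046; cosh(ωT) = 1.772084, sinh(ωT) = 1.462970
x(T) = p + (x₀−p)·cosh(ωT) + (ẋ₀/ω)·sinh(ωT) ⇒ p·(1 − cosh) = x(T) − x₀·cosh − (ẋ₀/ω)·sinh
numerator   = 0.4593 − (0.2135)·1.772084 − (0.5474/3.2254)·1.462970 = -0.167328
denominator = 1 − 1.772084 = -0.772084
p = -0.167328 / -0.772084 = 0.2167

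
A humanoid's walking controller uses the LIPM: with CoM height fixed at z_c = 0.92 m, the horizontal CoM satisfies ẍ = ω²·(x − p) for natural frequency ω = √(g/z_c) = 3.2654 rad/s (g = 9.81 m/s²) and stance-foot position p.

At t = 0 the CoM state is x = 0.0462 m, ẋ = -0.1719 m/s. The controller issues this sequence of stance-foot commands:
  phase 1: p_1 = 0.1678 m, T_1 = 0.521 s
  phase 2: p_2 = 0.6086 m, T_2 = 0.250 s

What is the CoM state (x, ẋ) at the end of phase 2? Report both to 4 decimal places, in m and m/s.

x = -1.0704, ẋ = -4.8283

phase 1: p=0.1678, T=0.521, ωT=1.701273, cosh=2.831687, sinh=2.649236; start (x,ẋ)=(0.046200, -0.171900) → end (x,ẋ)=(-0.315996, -1.538706)
phase 2: p=0.6086, T=0.250, ωT=0.816350, cosh=1.352135, sinh=0.910093; start (x,ẋ)=(-0.315996, -1.538706) → end (x,ẋ)=(-1.070429, -4.828269)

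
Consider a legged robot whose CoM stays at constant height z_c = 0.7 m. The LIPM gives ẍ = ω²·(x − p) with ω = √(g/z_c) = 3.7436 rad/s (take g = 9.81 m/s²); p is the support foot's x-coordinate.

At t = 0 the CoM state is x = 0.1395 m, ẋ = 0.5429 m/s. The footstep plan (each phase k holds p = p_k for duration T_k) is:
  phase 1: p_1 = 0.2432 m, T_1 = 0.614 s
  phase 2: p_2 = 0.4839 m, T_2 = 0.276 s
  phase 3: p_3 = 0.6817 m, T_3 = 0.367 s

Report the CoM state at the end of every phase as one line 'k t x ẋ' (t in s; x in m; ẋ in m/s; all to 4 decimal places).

phase 1: p=0.2432, T=0.614, ωT=2.298570, cosh=5.030168, sinh=4.929766; start (x,ẋ)=(0.139500, 0.542900) → end (x,ẋ)=(0.436490, 0.817087)
phase 2: p=0.4839, T=0.276, ωT=1.033234, cosh=1.582996, sinh=1.227142; start (x,ẋ)=(0.436490, 0.817087) → end (x,ẋ)=(0.676690, 1.075649)
phase 3: p=0.6817, T=0.367, ωT=1.373901, cosh=2.101925, sinh=1.848808; start (x,ẋ)=(0.676690, 1.075649) → end (x,ẋ)=(1.202387, 2.226257)

1 0.6140 0.4365 0.8171
2 0.8900 0.6767 1.0756
3 1.2570 1.2024 2.2263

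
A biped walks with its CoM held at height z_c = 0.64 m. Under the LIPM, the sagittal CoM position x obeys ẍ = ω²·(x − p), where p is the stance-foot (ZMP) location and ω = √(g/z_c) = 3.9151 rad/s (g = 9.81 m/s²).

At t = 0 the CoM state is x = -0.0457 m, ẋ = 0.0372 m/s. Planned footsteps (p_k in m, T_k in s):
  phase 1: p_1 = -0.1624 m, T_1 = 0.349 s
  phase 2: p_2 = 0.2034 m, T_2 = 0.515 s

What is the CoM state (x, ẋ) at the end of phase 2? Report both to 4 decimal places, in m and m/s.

x = 0.6655, ẋ = 1.9855

phase 1: p=-0.1624, T=0.349, ωT=1.366370, cosh=2.088061, sinh=1.833030; start (x,ẋ)=(-0.045700, 0.037200) → end (x,ẋ)=(0.098694, 0.915173)
phase 2: p=0.2034, T=0.515, ωT=2.016277, cosh=3.821729, sinh=3.688579; start (x,ẋ)=(0.098694, 0.915173) → end (x,ẋ)=(0.665463, 1.985461)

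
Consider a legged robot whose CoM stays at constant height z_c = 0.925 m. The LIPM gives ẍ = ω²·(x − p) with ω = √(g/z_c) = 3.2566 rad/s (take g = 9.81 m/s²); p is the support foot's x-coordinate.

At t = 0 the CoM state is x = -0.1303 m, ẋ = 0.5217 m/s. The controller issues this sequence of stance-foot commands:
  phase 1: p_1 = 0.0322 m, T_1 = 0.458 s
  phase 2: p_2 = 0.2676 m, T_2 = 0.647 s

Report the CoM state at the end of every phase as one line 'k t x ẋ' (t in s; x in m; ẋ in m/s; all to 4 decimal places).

1 0.4580 -0.0092 0.1016
2 1.1050 -0.7611 -3.2282

phase 1: p=0.0322, T=0.458, ωT=1.491523, cosh=2.334444, sinh=2.109414; start (x,ẋ)=(-0.130300, 0.521700) → end (x,ẋ)=(-0.009224, 0.101583)
phase 2: p=0.2676, T=0.647, ωT=2.107020, cosh=4.172650, sinh=4.051050; start (x,ẋ)=(-0.009224, 0.101583) → end (x,ẋ)=(-0.761125, -3.228169)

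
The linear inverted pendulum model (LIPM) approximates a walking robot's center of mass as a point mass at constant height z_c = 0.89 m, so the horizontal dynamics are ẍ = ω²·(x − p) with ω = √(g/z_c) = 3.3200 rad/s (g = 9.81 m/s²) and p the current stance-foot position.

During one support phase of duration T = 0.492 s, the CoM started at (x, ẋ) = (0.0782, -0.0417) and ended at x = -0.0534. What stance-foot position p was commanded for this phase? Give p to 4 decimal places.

ωT = 3.3200·0.492 = 1.633440; cosh(ωT) = 2.658360, sinh(ωT) = 2.463103
x(T) = p + (x₀−p)·cosh(ωT) + (ẋ₀/ω)·sinh(ωT) ⇒ p·(1 − cosh) = x(T) − x₀·cosh − (ẋ₀/ω)·sinh
numerator   = -0.0534 − (0.0782)·2.658360 − (-0.0417/3.3200)·2.463103 = -0.230347
denominator = 1 − 2.658360 = -1.658360
p = -0.230347 / -1.658360 = 0.1389

p = 0.1389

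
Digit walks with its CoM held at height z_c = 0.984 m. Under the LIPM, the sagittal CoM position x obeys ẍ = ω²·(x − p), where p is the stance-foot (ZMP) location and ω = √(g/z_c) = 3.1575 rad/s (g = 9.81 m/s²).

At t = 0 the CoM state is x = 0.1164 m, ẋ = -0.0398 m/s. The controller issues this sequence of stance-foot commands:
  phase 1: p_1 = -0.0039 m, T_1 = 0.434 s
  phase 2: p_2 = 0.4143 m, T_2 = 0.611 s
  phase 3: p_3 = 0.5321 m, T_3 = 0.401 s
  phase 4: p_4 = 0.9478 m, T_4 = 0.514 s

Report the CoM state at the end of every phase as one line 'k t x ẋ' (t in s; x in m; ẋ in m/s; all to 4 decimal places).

1 0.4340 0.2250 0.6160
2 1.0450 0.4062 0.1509
3 1.4460 0.3691 -0.3600
4 1.9600 -0.8533 -5.3976

phase 1: p=-0.0039, T=0.434, ωT=1.370355, cosh=2.095382, sinh=1.841366; start (x,ẋ)=(0.116400, -0.039800) → end (x,ẋ)=(0.224964, 0.616041)
phase 2: p=0.4143, T=0.611, ωT=1.929233, cosh=3.514742, sinh=3.369482; start (x,ẋ)=(0.224964, 0.616041) → end (x,ẋ)=(0.406234, 0.150857)
phase 3: p=0.5321, T=0.401, ωT=1.266158, cosh=1.914555, sinh=1.632642; start (x,ẋ)=(0.406234, 0.150857) → end (x,ẋ)=(0.369126, -0.360024)
phase 4: p=0.9478, T=0.514, ωT=1.622955, cosh=2.632680, sinh=2.435365; start (x,ẋ)=(0.369126, -0.360024) → end (x,ẋ)=(-0.853349, -5.397640)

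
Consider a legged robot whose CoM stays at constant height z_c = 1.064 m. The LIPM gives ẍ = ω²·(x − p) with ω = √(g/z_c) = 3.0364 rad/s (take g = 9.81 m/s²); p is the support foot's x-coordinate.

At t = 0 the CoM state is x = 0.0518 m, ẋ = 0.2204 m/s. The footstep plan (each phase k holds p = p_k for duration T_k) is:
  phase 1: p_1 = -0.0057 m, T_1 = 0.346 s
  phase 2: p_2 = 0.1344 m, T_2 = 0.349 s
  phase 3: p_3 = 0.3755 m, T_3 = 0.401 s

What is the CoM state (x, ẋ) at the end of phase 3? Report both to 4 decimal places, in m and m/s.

x = 1.0554, ẋ = 2.3263

phase 1: p=-0.0057, T=0.346, ωT=1.050594, cosh=1.604540, sinh=1.254810; start (x,ẋ)=(0.051800, 0.220400) → end (x,ẋ)=(0.177643, 0.572722)
phase 2: p=0.1344, T=0.349, ωT=1.059704, cosh=1.616037, sinh=1.269479; start (x,ẋ)=(0.177643, 0.572722) → end (x,ẋ)=(0.443729, 1.092225)
phase 3: p=0.3755, T=0.401, ωT=1.217596, cosh=1.837498, sinh=1.541558; start (x,ẋ)=(0.443729, 1.092225) → end (x,ẋ)=(1.055385, 2.326326)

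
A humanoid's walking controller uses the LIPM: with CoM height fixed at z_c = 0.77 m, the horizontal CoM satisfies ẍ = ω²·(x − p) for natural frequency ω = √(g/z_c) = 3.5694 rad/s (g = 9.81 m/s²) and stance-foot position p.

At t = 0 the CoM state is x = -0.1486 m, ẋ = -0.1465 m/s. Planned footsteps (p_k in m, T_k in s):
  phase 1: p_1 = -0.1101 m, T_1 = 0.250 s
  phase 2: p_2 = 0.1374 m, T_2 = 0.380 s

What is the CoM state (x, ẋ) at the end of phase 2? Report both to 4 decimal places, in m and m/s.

x = -0.7516, ẋ = -2.9466

phase 1: p=-0.1101, T=0.250, ωT=0.892350, cosh=1.425275, sinh=1.015584; start (x,ẋ)=(-0.148600, -0.146500) → end (x,ẋ)=(-0.206656, -0.348366)
phase 2: p=0.1374, T=0.380, ωT=1.356372, cosh=2.069839, sinh=1.812245; start (x,ẋ)=(-0.206656, -0.348366) → end (x,ẋ)=(-0.751612, -2.946632)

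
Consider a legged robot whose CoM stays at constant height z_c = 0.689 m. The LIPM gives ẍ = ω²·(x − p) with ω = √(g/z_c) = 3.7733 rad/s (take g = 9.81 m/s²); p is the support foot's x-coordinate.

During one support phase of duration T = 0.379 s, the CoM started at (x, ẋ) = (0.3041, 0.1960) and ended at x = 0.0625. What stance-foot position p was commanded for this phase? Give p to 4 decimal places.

ωT = 3.7733·0.379 = 1.430081; cosh(ωT) = 2.209163, sinh(ωT) = 1.969873
x(T) = p + (x₀−p)·cosh(ωT) + (ẋ₀/ω)·sinh(ωT) ⇒ p·(1 − cosh) = x(T) − x₀·cosh − (ẋ₀/ω)·sinh
numerator   = 0.0625 − (0.3041)·2.209163 − (0.1960/3.7733)·1.969873 = -0.711629
denominator = 1 − 2.209163 = -1.209163
p = -0.711629 / -1.209163 = 0.5885

p = 0.5885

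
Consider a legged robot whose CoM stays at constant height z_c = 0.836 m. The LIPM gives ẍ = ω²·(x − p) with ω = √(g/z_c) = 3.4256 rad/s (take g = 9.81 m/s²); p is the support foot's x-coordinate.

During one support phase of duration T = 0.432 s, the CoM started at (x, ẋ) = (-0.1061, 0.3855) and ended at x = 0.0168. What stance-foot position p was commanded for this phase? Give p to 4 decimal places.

ωT = 3.4256·0.432 = 1.479859; cosh(ωT) = 2.309998, sinh(ωT) = 2.082329
x(T) = p + (x₀−p)·cosh(ωT) + (ẋ₀/ω)·sinh(ωT) ⇒ p·(1 − cosh) = x(T) − x₀·cosh − (ẋ₀/ω)·sinh
numerator   = 0.0168 − (-0.1061)·2.309998 − (0.3855/3.4256)·2.082329 = 0.027556
denominator = 1 − 2.309998 = -1.309998
p = 0.027556 / -1.309998 = -0.0210

p = -0.0210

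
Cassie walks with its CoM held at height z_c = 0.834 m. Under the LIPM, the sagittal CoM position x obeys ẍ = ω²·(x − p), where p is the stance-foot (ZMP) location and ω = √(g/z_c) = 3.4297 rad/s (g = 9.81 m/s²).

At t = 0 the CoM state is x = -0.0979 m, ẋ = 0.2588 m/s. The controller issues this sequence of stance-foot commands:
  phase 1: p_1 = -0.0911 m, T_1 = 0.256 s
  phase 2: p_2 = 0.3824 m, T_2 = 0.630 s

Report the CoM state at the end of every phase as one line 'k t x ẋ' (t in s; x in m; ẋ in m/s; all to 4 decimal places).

phase 1: p=-0.0911, T=0.256, ωT=0.878003, cosh=1.410851, sinh=0.995239; start (x,ẋ)=(-0.097900, 0.258800) → end (x,ẋ)=(-0.025595, 0.341917)
phase 2: p=0.3824, T=0.630, ωT=2.160711, cosh=4.396274, sinh=4.281031; start (x,ẋ)=(-0.025595, 0.341917) → end (x,ẋ)=(-0.984467, -4.487279)

1 0.2560 -0.0256 0.3419
2 0.8860 -0.9845 -4.4873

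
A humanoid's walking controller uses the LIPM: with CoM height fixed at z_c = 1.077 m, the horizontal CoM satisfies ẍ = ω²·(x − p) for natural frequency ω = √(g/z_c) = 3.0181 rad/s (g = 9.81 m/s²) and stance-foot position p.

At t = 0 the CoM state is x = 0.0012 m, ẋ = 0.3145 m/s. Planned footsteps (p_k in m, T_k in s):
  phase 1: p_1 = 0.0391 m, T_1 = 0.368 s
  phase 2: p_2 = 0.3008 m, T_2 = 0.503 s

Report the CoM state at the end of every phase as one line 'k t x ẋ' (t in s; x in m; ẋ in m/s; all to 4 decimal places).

1 0.3680 0.1164 0.3744
2 0.8710 0.1292 -0.3138

phase 1: p=0.0391, T=0.368, ωT=1.110661, cosh=1.682853, sinh=1.353511; start (x,ẋ)=(0.001200, 0.314500) → end (x,ẋ)=(0.116362, 0.374434)
phase 2: p=0.3008, T=0.503, ωT=1.518104, cosh=2.391346, sinh=2.172219; start (x,ẋ)=(0.116362, 0.374434) → end (x,ẋ)=(0.129237, -0.313768)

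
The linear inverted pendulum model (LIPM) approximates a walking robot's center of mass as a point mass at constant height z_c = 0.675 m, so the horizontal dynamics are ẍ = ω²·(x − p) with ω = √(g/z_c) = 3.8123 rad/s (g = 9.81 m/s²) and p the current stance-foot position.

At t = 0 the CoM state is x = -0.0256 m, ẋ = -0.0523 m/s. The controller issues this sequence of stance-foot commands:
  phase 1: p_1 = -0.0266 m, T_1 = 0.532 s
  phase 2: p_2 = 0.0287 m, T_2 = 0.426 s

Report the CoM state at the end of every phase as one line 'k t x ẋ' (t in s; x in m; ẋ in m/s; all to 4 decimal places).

1 0.5320 -0.0740 -0.1879
2 0.9580 -0.3621 -1.4496

phase 1: p=-0.0266, T=0.532, ωT=2.028144, cosh=3.865772, sinh=3.734193; start (x,ẋ)=(-0.025600, -0.052300) → end (x,ẋ)=(-0.073963, -0.187944)
phase 2: p=0.0287, T=0.426, ωT=1.624040, cosh=2.635323, sinh=2.438222; start (x,ẋ)=(-0.073963, -0.187944) → end (x,ẋ)=(-0.362052, -1.449567)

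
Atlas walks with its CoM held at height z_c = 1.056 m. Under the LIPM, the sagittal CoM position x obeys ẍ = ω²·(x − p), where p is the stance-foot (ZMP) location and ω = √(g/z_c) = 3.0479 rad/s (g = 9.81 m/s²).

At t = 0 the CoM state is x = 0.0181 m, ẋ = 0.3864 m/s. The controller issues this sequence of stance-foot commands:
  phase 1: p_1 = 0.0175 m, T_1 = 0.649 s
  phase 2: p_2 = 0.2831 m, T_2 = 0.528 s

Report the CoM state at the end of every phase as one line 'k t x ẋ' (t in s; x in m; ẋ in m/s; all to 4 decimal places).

1 0.6490 0.4692 1.4298
2 1.1770 1.8925 5.0779

phase 1: p=0.0175, T=0.649, ωT=1.978087, cosh=3.683618, sinh=3.545284; start (x,ẋ)=(0.018100, 0.386400) → end (x,ẋ)=(0.469166, 1.429833)
phase 2: p=0.2831, T=0.528, ωT=1.609291, cosh=2.599648, sinh=2.399619; start (x,ẋ)=(0.469166, 1.429833) → end (x,ẋ)=(1.892518, 5.077915)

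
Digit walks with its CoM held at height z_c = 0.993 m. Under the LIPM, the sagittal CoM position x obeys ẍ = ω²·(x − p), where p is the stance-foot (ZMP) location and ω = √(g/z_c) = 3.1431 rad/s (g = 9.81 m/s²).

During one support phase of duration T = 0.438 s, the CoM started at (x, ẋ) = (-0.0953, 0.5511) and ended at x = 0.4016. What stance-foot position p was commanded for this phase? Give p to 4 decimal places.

ωT = 3.1431·0.438 = 1.376678; cosh(ωT) = 2.107067, sinh(ωT) = 1.854651
x(T) = p + (x₀−p)·cosh(ωT) + (ẋ₀/ω)·sinh(ωT) ⇒ p·(1 − cosh) = x(T) − x₀·cosh − (ẋ₀/ω)·sinh
numerator   = 0.4016 − (-0.0953)·2.107067 − (0.5511/3.1431)·1.854651 = 0.277216
denominator = 1 − 2.107067 = -1.107067
p = 0.277216 / -1.107067 = -0.2504

p = -0.2504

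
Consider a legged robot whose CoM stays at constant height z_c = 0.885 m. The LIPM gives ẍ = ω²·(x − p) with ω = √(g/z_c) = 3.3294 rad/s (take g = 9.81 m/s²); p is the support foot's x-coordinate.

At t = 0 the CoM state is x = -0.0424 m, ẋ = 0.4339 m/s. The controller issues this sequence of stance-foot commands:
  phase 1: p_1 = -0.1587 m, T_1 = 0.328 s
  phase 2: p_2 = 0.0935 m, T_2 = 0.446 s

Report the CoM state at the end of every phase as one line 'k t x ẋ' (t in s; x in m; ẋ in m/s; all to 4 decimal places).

phase 1: p=-0.1587, T=0.328, ωT=1.092043, cosh=1.657944, sinh=1.322414; start (x,ẋ)=(-0.042400, 0.433900) → end (x,ẋ)=(0.206461, 1.231433)
phase 2: p=0.0935, T=0.446, ωT=1.484912, cosh=2.320550, sinh=2.094028; start (x,ẋ)=(0.206461, 1.231433) → end (x,ẋ)=(1.130141, 3.645148)

1 0.3280 0.2065 1.2314
2 0.7740 1.1301 3.6451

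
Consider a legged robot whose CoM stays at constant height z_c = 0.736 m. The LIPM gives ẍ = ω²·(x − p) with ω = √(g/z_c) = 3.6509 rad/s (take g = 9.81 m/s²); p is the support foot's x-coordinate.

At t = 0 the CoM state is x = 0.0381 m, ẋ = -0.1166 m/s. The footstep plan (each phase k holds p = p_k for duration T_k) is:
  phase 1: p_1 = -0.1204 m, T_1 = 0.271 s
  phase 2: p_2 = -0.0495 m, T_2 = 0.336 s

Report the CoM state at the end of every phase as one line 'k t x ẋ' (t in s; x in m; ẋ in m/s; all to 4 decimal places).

1 0.2710 0.0852 0.4921
2 0.6070 0.4100 1.6776

phase 1: p=-0.1204, T=0.271, ωT=0.989394, cosh=1.530703, sinh=1.158901; start (x,ẋ)=(0.038100, -0.116600) → end (x,ẋ)=(0.085204, 0.492139)
phase 2: p=-0.0495, T=0.336, ωT=1.226702, cosh=1.851612, sinh=1.558354; start (x,ẋ)=(0.085204, 0.492139) → end (x,ẋ)=(0.409985, 1.677635)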